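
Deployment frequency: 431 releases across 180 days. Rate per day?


Formula: deployments per day = releases / days
= 431 / 180
= 2.394 deploys/day
(equivalently, 16.76 deploys/week)

2.394 deploys/day


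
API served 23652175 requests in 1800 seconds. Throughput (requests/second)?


Formula: throughput = requests / seconds
throughput = 23652175 / 1800
throughput = 13140.1 requests/second

13140.1 requests/second


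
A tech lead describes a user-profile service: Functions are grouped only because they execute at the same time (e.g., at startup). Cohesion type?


Reasoning: Related by timing only
Type: Temporal cohesion

Temporal cohesion


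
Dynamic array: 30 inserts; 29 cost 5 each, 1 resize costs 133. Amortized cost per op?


Formula: Amortized cost = Total cost / Operations
Total cost = (29 * 5) + (1 * 133)
Total cost = 145 + 133 = 278
Amortized = 278 / 30 = 9.2667

9.2667


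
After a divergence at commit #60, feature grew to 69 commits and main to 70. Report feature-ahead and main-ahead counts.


Common ancestor: commit #60
feature commits after divergence: 69 - 60 = 9
main commits after divergence: 70 - 60 = 10
feature is 9 commits ahead of main
main is 10 commits ahead of feature

feature ahead: 9, main ahead: 10


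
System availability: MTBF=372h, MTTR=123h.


Availability = MTBF / (MTBF + MTTR)
Availability = 372 / (372 + 123)
Availability = 372 / 495
Availability = 75.1515%

75.1515%


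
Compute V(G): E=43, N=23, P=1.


Formula: V(G) = E - N + 2P
V(G) = 43 - 23 + 2*1
V(G) = 20 + 2
V(G) = 22

22


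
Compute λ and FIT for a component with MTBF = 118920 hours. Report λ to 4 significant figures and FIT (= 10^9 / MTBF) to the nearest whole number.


Formula: λ = 1 / MTBF; FIT = λ × 1e9 = 1e9 / MTBF
λ = 1 / 118920 ≈ 8.409e-06 failures/hour
FIT = 1e9 / 118920 ≈ 8409 failures per 1e9 hours (nearest whole number)

λ = 8.409e-06 /h, FIT = 8409


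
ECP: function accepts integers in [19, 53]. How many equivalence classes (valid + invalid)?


Valid range: [19, 53]
Class 1: x < 19 — invalid
Class 2: 19 ≤ x ≤ 53 — valid
Class 3: x > 53 — invalid
Total equivalence classes: 3

3 equivalence classes


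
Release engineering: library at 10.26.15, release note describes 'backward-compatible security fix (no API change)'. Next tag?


Current: 10.26.15
Change category: 'backward-compatible security fix (no API change)' → patch bump
SemVer rule: patch bump → increment PATCH (MAJOR and MINOR unchanged)
New: 10.26.16

10.26.16


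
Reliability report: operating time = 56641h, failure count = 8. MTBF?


Formula: MTBF = Total operating time / Number of failures
MTBF = 56641 / 8
MTBF = 7080.13 hours

7080.13 hours


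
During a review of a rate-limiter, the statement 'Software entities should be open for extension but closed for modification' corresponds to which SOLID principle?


This describes the Open/Closed Principle (OCP)

Open/Closed Principle (OCP)


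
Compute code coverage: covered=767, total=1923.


Coverage = covered / total * 100
Coverage = 767 / 1923 * 100
Coverage = 39.89%

39.89%


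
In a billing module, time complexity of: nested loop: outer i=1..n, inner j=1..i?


Reasoning: triangle: n(n+1)/2 ~ n^2/2
Complexity: O(n^2)

O(n^2)


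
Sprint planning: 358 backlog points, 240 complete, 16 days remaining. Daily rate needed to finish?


Formula: Required rate = Remaining points / Days left
Remaining = 358 - 240 = 118 points
Required rate = 118 / 16 = 7.38 points/day

7.38 points/day


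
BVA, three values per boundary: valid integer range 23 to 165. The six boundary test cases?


Range: [23, 165]
Boundaries: just below min, min, min+1, max-1, max, just above max
Values: [22, 23, 24, 164, 165, 166]

[22, 23, 24, 164, 165, 166]


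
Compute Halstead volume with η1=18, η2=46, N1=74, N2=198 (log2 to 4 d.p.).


Formula: V = N * log2(η), where N = N1 + N2 and η = η1 + η2
η = 18 + 46 = 64
N = 74 + 198 = 272
log2(64) ≈ 6.0000
V = 272 * 6.0000 = 1632.00

1632.00


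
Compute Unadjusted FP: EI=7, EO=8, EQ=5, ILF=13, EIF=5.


UFP = EI*4 + EO*5 + EQ*4 + ILF*10 + EIF*7
UFP = 7*4 + 8*5 + 5*4 + 13*10 + 5*7
UFP = 28 + 40 + 20 + 130 + 35
UFP = 253

253


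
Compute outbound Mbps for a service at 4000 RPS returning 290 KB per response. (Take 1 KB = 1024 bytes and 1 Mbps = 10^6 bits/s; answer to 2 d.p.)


Formula: Mbps = payload_bytes * RPS * 8 / 1e6
Payload per request = 290 KB = 290 * 1024 = 296960 bytes
Total bytes/sec = 296960 * 4000 = 1187840000
Total bits/sec = 1187840000 * 8 = 9502720000
Mbps = 9502720000 / 1e6 = 9502.72

9502.72 Mbps


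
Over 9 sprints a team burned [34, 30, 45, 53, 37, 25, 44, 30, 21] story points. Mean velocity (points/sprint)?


Formula: Avg velocity = Total points / Number of sprints
Points: [34, 30, 45, 53, 37, 25, 44, 30, 21]
Sum = 34 + 30 + 45 + 53 + 37 + 25 + 44 + 30 + 21 = 319
Avg velocity = 319 / 9 = 35.44 points/sprint

35.44 points/sprint


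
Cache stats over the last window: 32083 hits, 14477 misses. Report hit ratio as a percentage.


Formula: hit rate = hits / (hits + misses) * 100
hit rate = 32083 / (32083 + 14477) * 100
hit rate = 32083 / 46560 * 100
hit rate = 68.91%

68.91%


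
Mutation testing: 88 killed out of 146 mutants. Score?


Mutation score = killed / total * 100
Mutation score = 88 / 146 * 100
Mutation score = 60.27%

60.27%


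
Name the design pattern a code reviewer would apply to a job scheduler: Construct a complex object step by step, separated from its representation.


This matches the Builder pattern

Builder


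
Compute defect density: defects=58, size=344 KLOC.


Defect density = defects / KLOC
Defect density = 58 / 344
Defect density = 0.169 defects/KLOC

0.169 defects/KLOC


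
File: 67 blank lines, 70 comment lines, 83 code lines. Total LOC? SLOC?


Total LOC = blank + comment + code
Total LOC = 67 + 70 + 83 = 220
SLOC (source only) = code = 83

Total LOC: 220, SLOC: 83


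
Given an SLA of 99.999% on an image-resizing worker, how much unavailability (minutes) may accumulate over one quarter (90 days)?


Formula: allowed downtime = period * (100 - SLA) / 100
Period (quarter (90 days)) = 129600 minutes
Unavailability fraction = (100 - 99.999) / 100
Allowed downtime = 129600 * (100 - 99.999) / 100
Allowed downtime = 1.296 minutes

1.296 minutes


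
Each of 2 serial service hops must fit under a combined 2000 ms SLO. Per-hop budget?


Formula: per_stage = total_budget / stages
per_stage = 2000 / 2
per_stage = 1000.0 ms

1000.0 ms


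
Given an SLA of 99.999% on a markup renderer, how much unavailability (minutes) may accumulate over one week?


Formula: allowed downtime = period * (100 - SLA) / 100
Period (week) = 10080 minutes
Unavailability fraction = (100 - 99.999) / 100
Allowed downtime = 10080 * (100 - 99.999) / 100
Allowed downtime = 0.1008 minutes

0.1008 minutes


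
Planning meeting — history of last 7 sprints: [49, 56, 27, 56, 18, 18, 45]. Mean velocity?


Formula: Avg velocity = Total points / Number of sprints
Points: [49, 56, 27, 56, 18, 18, 45]
Sum = 49 + 56 + 27 + 56 + 18 + 18 + 45 = 269
Avg velocity = 269 / 7 = 38.43 points/sprint

38.43 points/sprint


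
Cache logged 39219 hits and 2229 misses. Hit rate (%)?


Formula: hit rate = hits / (hits + misses) * 100
hit rate = 39219 / (39219 + 2229) * 100
hit rate = 39219 / 41448 * 100
hit rate = 94.62%

94.62%


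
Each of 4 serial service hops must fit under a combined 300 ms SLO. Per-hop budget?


Formula: per_stage = total_budget / stages
per_stage = 300 / 4
per_stage = 75.0 ms

75.0 ms


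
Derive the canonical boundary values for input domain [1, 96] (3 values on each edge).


Range: [1, 96]
Boundaries: just below min, min, min+1, max-1, max, just above max
Values: [0, 1, 2, 95, 96, 97]

[0, 1, 2, 95, 96, 97]


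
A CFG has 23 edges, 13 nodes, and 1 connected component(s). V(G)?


Formula: V(G) = E - N + 2P
V(G) = 23 - 13 + 2*1
V(G) = 10 + 2
V(G) = 12

12


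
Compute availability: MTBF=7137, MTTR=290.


Availability = MTBF / (MTBF + MTTR)
Availability = 7137 / (7137 + 290)
Availability = 7137 / 7427
Availability = 96.0953%

96.0953%


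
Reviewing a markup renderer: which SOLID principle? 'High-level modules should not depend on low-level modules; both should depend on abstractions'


This describes the Dependency Inversion Principle (DIP)

Dependency Inversion Principle (DIP)


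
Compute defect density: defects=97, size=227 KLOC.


Defect density = defects / KLOC
Defect density = 97 / 227
Defect density = 0.427 defects/KLOC

0.427 defects/KLOC


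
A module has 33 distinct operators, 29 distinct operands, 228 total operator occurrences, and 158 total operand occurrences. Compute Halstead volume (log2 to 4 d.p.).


Formula: V = N * log2(η), where N = N1 + N2 and η = η1 + η2
η = 33 + 29 = 62
N = 228 + 158 = 386
log2(62) ≈ 5.9542
V = 386 * 5.9542 = 2298.32

2298.32


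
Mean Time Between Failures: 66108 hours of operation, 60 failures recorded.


Formula: MTBF = Total operating time / Number of failures
MTBF = 66108 / 60
MTBF = 1101.8 hours

1101.8 hours


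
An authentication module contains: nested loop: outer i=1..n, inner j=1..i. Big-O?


Reasoning: triangle: n(n+1)/2 ~ n^2/2
Complexity: O(n^2)

O(n^2)


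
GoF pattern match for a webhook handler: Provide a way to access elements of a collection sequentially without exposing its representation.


This matches the Iterator pattern

Iterator


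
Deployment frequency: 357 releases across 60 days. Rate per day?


Formula: deployments per day = releases / days
= 357 / 60
= 5.95 deploys/day
(equivalently, 41.65 deploys/week)

5.95 deploys/day


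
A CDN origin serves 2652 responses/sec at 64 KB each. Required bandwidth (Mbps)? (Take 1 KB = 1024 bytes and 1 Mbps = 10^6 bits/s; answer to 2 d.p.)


Formula: Mbps = payload_bytes * RPS * 8 / 1e6
Payload per request = 64 KB = 64 * 1024 = 65536 bytes
Total bytes/sec = 65536 * 2652 = 173801472
Total bits/sec = 173801472 * 8 = 1390411776
Mbps = 1390411776 / 1e6 = 1390.41

1390.41 Mbps


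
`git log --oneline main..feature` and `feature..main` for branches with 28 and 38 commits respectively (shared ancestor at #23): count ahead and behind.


Common ancestor: commit #23
feature commits after divergence: 28 - 23 = 5
main commits after divergence: 38 - 23 = 15
feature is 5 commits ahead of main
main is 15 commits ahead of feature

feature ahead: 5, main ahead: 15


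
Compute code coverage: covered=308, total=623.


Coverage = covered / total * 100
Coverage = 308 / 623 * 100
Coverage = 49.44%

49.44%


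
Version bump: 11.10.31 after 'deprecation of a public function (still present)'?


Current: 11.10.31
Change category: 'deprecation of a public function (still present)' → minor bump
SemVer rule: minor bump → increment MINOR, reset PATCH to 0 (MAJOR unchanged)
New: 11.11.0

11.11.0


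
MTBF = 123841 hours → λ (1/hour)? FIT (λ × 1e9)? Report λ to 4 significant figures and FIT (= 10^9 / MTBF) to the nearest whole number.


Formula: λ = 1 / MTBF; FIT = λ × 1e9 = 1e9 / MTBF
λ = 1 / 123841 ≈ 8.075e-06 failures/hour
FIT = 1e9 / 123841 ≈ 8075 failures per 1e9 hours (nearest whole number)

λ = 8.075e-06 /h, FIT = 8075


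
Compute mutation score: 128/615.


Mutation score = killed / total * 100
Mutation score = 128 / 615 * 100
Mutation score = 20.81%

20.81%


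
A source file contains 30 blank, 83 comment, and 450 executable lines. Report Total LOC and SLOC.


Total LOC = blank + comment + code
Total LOC = 30 + 83 + 450 = 563
SLOC (source only) = code = 450

Total LOC: 563, SLOC: 450


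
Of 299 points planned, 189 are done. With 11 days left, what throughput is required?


Formula: Required rate = Remaining points / Days left
Remaining = 299 - 189 = 110 points
Required rate = 110 / 11 = 10.0 points/day

10.0 points/day


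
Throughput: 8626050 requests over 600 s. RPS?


Formula: throughput = requests / seconds
throughput = 8626050 / 600
throughput = 14376.75 requests/second

14376.75 requests/second


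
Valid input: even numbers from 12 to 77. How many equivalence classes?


Constraint: even integers in [12, 77]
Class 1: x < 12 — out-of-range invalid
Class 2: x in [12,77] but odd — wrong type invalid
Class 3: x in [12,77] and even — valid
Class 4: x > 77 — out-of-range invalid
Total equivalence classes: 4

4 equivalence classes


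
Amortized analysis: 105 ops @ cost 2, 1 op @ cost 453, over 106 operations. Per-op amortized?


Formula: Amortized cost = Total cost / Operations
Total cost = (105 * 2) + (1 * 453)
Total cost = 210 + 453 = 663
Amortized = 663 / 106 = 6.2547

6.2547


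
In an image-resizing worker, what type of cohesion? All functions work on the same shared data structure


Reasoning: Functions share data
Type: Communicational cohesion

Communicational cohesion


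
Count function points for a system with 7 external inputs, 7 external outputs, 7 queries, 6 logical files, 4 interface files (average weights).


UFP = EI*4 + EO*5 + EQ*4 + ILF*10 + EIF*7
UFP = 7*4 + 7*5 + 7*4 + 6*10 + 4*7
UFP = 28 + 35 + 28 + 60 + 28
UFP = 179

179


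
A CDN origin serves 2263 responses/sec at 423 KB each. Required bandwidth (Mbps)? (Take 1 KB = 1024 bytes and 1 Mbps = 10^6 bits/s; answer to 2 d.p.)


Formula: Mbps = payload_bytes * RPS * 8 / 1e6
Payload per request = 423 KB = 423 * 1024 = 433152 bytes
Total bytes/sec = 433152 * 2263 = 980222976
Total bits/sec = 980222976 * 8 = 7841783808
Mbps = 7841783808 / 1e6 = 7841.78

7841.78 Mbps


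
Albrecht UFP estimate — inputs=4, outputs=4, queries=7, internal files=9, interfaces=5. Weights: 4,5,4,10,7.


UFP = EI*4 + EO*5 + EQ*4 + ILF*10 + EIF*7
UFP = 4*4 + 4*5 + 7*4 + 9*10 + 5*7
UFP = 16 + 20 + 28 + 90 + 35
UFP = 189

189


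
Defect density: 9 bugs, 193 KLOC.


Defect density = defects / KLOC
Defect density = 9 / 193
Defect density = 0.047 defects/KLOC

0.047 defects/KLOC


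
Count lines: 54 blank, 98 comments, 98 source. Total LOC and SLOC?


Total LOC = blank + comment + code
Total LOC = 54 + 98 + 98 = 250
SLOC (source only) = code = 98

Total LOC: 250, SLOC: 98


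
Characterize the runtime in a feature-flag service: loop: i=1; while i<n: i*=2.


Reasoning: i doubles each step so iterations are log2(n)
Complexity: O(log n)

O(log n)


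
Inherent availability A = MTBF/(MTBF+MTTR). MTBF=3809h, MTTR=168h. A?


Availability = MTBF / (MTBF + MTTR)
Availability = 3809 / (3809 + 168)
Availability = 3809 / 3977
Availability = 95.7757%

95.7757%


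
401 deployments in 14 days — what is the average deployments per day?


Formula: deployments per day = releases / days
= 401 / 14
= 28.643 deploys/day
(equivalently, 200.5 deploys/week)

28.643 deploys/day


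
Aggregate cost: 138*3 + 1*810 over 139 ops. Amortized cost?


Formula: Amortized cost = Total cost / Operations
Total cost = (138 * 3) + (1 * 810)
Total cost = 414 + 810 = 1224
Amortized = 1224 / 139 = 8.8058

8.8058


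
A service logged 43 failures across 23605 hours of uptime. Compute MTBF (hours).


Formula: MTBF = Total operating time / Number of failures
MTBF = 23605 / 43
MTBF = 548.95 hours

548.95 hours


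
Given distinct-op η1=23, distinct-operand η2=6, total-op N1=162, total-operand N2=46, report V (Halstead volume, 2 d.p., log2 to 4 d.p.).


Formula: V = N * log2(η), where N = N1 + N2 and η = η1 + η2
η = 23 + 6 = 29
N = 162 + 46 = 208
log2(29) ≈ 4.8580
V = 208 * 4.8580 = 1010.46

1010.46


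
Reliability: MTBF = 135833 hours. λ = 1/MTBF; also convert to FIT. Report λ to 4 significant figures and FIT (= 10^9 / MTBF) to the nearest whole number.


Formula: λ = 1 / MTBF; FIT = λ × 1e9 = 1e9 / MTBF
λ = 1 / 135833 ≈ 7.362e-06 failures/hour
FIT = 1e9 / 135833 ≈ 7362 failures per 1e9 hours (nearest whole number)

λ = 7.362e-06 /h, FIT = 7362


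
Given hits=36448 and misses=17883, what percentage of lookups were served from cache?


Formula: hit rate = hits / (hits + misses) * 100
hit rate = 36448 / (36448 + 17883) * 100
hit rate = 36448 / 54331 * 100
hit rate = 67.09%

67.09%


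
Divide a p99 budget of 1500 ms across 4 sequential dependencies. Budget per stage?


Formula: per_stage = total_budget / stages
per_stage = 1500 / 4
per_stage = 375.0 ms

375.0 ms


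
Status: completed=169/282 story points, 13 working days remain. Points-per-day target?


Formula: Required rate = Remaining points / Days left
Remaining = 282 - 169 = 113 points
Required rate = 113 / 13 = 8.69 points/day

8.69 points/day


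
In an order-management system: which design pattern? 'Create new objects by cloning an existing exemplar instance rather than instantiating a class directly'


This matches the Prototype pattern

Prototype


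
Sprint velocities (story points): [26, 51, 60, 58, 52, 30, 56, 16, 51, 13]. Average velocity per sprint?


Formula: Avg velocity = Total points / Number of sprints
Points: [26, 51, 60, 58, 52, 30, 56, 16, 51, 13]
Sum = 26 + 51 + 60 + 58 + 52 + 30 + 56 + 16 + 51 + 13 = 413
Avg velocity = 413 / 10 = 41.3 points/sprint

41.3 points/sprint


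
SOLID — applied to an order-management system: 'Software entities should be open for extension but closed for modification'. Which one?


This describes the Open/Closed Principle (OCP)

Open/Closed Principle (OCP)


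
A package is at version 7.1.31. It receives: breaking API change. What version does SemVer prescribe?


Current: 7.1.31
Change category: 'breaking API change' → major bump
SemVer rule: major bump → increment MAJOR, reset MINOR and PATCH to 0
New: 8.0.0

8.0.0


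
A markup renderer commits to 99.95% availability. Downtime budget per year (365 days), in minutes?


Formula: allowed downtime = period * (100 - SLA) / 100
Period (year (365 days)) = 525600 minutes
Unavailability fraction = (100 - 99.95) / 100
Allowed downtime = 525600 * (100 - 99.95) / 100
Allowed downtime = 262.8 minutes

262.8 minutes


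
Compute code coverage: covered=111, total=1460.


Coverage = covered / total * 100
Coverage = 111 / 1460 * 100
Coverage = 7.6%

7.6%


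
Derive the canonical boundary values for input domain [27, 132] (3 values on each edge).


Range: [27, 132]
Boundaries: just below min, min, min+1, max-1, max, just above max
Values: [26, 27, 28, 131, 132, 133]

[26, 27, 28, 131, 132, 133]


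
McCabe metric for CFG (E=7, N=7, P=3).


Formula: V(G) = E - N + 2P
V(G) = 7 - 7 + 2*3
V(G) = 0 + 6
V(G) = 6

6


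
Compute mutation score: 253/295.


Mutation score = killed / total * 100
Mutation score = 253 / 295 * 100
Mutation score = 85.76%

85.76%


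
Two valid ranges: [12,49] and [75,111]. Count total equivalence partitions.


Valid ranges: [12,49] and [75,111]
Class 1: x < 12 — invalid
Class 2: 12 ≤ x ≤ 49 — valid
Class 3: 49 < x < 75 — invalid (gap between ranges)
Class 4: 75 ≤ x ≤ 111 — valid
Class 5: x > 111 — invalid
Total equivalence classes: 5

5 equivalence classes


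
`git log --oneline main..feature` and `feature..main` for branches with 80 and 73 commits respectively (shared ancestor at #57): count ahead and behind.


Common ancestor: commit #57
feature commits after divergence: 80 - 57 = 23
main commits after divergence: 73 - 57 = 16
feature is 23 commits ahead of main
main is 16 commits ahead of feature

feature ahead: 23, main ahead: 16


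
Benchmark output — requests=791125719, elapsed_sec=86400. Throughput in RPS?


Formula: throughput = requests / seconds
throughput = 791125719 / 86400
throughput = 9156.55 requests/second

9156.55 requests/second


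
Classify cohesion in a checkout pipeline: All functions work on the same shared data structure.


Reasoning: Functions share data
Type: Communicational cohesion

Communicational cohesion


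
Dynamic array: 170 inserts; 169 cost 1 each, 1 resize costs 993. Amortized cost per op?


Formula: Amortized cost = Total cost / Operations
Total cost = (169 * 1) + (1 * 993)
Total cost = 169 + 993 = 1162
Amortized = 1162 / 170 = 6.8353

6.8353


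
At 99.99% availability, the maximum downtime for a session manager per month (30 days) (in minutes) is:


Formula: allowed downtime = period * (100 - SLA) / 100
Period (month (30 days)) = 43200 minutes
Unavailability fraction = (100 - 99.99) / 100
Allowed downtime = 43200 * (100 - 99.99) / 100
Allowed downtime = 4.32 minutes

4.32 minutes


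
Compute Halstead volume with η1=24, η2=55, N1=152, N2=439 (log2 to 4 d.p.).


Formula: V = N * log2(η), where N = N1 + N2 and η = η1 + η2
η = 24 + 55 = 79
N = 152 + 439 = 591
log2(79) ≈ 6.3038
V = 591 * 6.3038 = 3725.55

3725.55


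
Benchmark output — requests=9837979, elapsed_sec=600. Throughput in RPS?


Formula: throughput = requests / seconds
throughput = 9837979 / 600
throughput = 16396.63 requests/second

16396.63 requests/second


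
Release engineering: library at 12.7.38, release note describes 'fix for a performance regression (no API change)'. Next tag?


Current: 12.7.38
Change category: 'fix for a performance regression (no API change)' → patch bump
SemVer rule: patch bump → increment PATCH (MAJOR and MINOR unchanged)
New: 12.7.39

12.7.39


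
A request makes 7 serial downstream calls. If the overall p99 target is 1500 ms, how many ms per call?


Formula: per_stage = total_budget / stages
per_stage = 1500 / 7
per_stage = 214.29 ms

214.29 ms


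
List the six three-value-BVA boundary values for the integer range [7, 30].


Range: [7, 30]
Boundaries: just below min, min, min+1, max-1, max, just above max
Values: [6, 7, 8, 29, 30, 31]

[6, 7, 8, 29, 30, 31]


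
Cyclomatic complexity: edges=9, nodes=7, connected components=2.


Formula: V(G) = E - N + 2P
V(G) = 9 - 7 + 2*2
V(G) = 2 + 4
V(G) = 6

6


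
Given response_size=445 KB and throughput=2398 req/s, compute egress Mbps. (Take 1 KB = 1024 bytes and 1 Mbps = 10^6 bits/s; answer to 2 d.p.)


Formula: Mbps = payload_bytes * RPS * 8 / 1e6
Payload per request = 445 KB = 445 * 1024 = 455680 bytes
Total bytes/sec = 455680 * 2398 = 1092720640
Total bits/sec = 1092720640 * 8 = 8741765120
Mbps = 8741765120 / 1e6 = 8741.77

8741.77 Mbps


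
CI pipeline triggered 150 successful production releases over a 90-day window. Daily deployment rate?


Formula: deployments per day = releases / days
= 150 / 90
= 1.667 deploys/day
(equivalently, 11.67 deploys/week)

1.667 deploys/day


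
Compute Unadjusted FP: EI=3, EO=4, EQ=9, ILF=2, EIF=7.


UFP = EI*4 + EO*5 + EQ*4 + ILF*10 + EIF*7
UFP = 3*4 + 4*5 + 9*4 + 2*10 + 7*7
UFP = 12 + 20 + 36 + 20 + 49
UFP = 137

137


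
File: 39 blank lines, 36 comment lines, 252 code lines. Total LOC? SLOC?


Total LOC = blank + comment + code
Total LOC = 39 + 36 + 252 = 327
SLOC (source only) = code = 252

Total LOC: 327, SLOC: 252


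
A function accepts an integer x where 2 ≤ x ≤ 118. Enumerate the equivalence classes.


Valid range: [2, 118]
Class 1: x < 2 — invalid
Class 2: 2 ≤ x ≤ 118 — valid
Class 3: x > 118 — invalid
Total equivalence classes: 3

3 equivalence classes


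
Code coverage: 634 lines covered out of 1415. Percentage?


Coverage = covered / total * 100
Coverage = 634 / 1415 * 100
Coverage = 44.81%

44.81%


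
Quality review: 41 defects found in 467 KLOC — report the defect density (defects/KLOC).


Defect density = defects / KLOC
Defect density = 41 / 467
Defect density = 0.088 defects/KLOC

0.088 defects/KLOC


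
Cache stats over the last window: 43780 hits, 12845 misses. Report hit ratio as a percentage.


Formula: hit rate = hits / (hits + misses) * 100
hit rate = 43780 / (43780 + 12845) * 100
hit rate = 43780 / 56625 * 100
hit rate = 77.32%

77.32%


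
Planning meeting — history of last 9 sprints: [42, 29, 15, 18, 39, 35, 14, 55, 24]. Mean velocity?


Formula: Avg velocity = Total points / Number of sprints
Points: [42, 29, 15, 18, 39, 35, 14, 55, 24]
Sum = 42 + 29 + 15 + 18 + 39 + 35 + 14 + 55 + 24 = 271
Avg velocity = 271 / 9 = 30.11 points/sprint

30.11 points/sprint


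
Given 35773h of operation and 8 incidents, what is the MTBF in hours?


Formula: MTBF = Total operating time / Number of failures
MTBF = 35773 / 8
MTBF = 4471.63 hours

4471.63 hours


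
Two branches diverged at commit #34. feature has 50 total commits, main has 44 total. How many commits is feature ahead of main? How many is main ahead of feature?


Common ancestor: commit #34
feature commits after divergence: 50 - 34 = 16
main commits after divergence: 44 - 34 = 10
feature is 16 commits ahead of main
main is 10 commits ahead of feature

feature ahead: 16, main ahead: 10


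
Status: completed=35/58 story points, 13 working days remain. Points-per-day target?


Formula: Required rate = Remaining points / Days left
Remaining = 58 - 35 = 23 points
Required rate = 23 / 13 = 1.77 points/day

1.77 points/day


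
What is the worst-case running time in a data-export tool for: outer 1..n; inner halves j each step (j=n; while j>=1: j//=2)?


Reasoning: n times log n
Complexity: O(n log n)

O(n log n)


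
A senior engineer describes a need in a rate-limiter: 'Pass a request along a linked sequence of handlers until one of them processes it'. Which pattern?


This matches the Chain of Responsibility pattern

Chain of Responsibility


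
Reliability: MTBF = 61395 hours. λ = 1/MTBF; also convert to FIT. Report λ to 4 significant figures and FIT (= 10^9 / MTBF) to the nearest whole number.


Formula: λ = 1 / MTBF; FIT = λ × 1e9 = 1e9 / MTBF
λ = 1 / 61395 ≈ 1.629e-05 failures/hour
FIT = 1e9 / 61395 ≈ 16288 failures per 1e9 hours (nearest whole number)

λ = 1.629e-05 /h, FIT = 16288


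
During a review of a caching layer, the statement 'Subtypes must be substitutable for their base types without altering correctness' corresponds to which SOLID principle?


This describes the Liskov Substitution Principle (LSP)

Liskov Substitution Principle (LSP)


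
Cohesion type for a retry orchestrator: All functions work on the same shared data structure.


Reasoning: Functions share data
Type: Communicational cohesion

Communicational cohesion


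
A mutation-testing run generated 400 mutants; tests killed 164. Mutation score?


Mutation score = killed / total * 100
Mutation score = 164 / 400 * 100
Mutation score = 41.0%

41.0%


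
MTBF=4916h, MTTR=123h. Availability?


Availability = MTBF / (MTBF + MTTR)
Availability = 4916 / (4916 + 123)
Availability = 4916 / 5039
Availability = 97.559%

97.559%


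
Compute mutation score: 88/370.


Mutation score = killed / total * 100
Mutation score = 88 / 370 * 100
Mutation score = 23.78%

23.78%


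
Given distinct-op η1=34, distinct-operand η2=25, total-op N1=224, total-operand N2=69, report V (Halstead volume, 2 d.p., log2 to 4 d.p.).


Formula: V = N * log2(η), where N = N1 + N2 and η = η1 + η2
η = 34 + 25 = 59
N = 224 + 69 = 293
log2(59) ≈ 5.8826
V = 293 * 5.8826 = 1723.60

1723.60


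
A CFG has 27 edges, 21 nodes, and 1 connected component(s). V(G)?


Formula: V(G) = E - N + 2P
V(G) = 27 - 21 + 2*1
V(G) = 6 + 2
V(G) = 8

8


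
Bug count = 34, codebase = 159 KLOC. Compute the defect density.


Defect density = defects / KLOC
Defect density = 34 / 159
Defect density = 0.214 defects/KLOC

0.214 defects/KLOC


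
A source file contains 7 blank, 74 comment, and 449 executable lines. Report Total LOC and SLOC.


Total LOC = blank + comment + code
Total LOC = 7 + 74 + 449 = 530
SLOC (source only) = code = 449

Total LOC: 530, SLOC: 449


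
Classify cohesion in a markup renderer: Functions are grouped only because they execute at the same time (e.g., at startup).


Reasoning: Related by timing only
Type: Temporal cohesion

Temporal cohesion


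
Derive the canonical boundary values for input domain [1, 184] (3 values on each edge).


Range: [1, 184]
Boundaries: just below min, min, min+1, max-1, max, just above max
Values: [0, 1, 2, 183, 184, 185]

[0, 1, 2, 183, 184, 185]


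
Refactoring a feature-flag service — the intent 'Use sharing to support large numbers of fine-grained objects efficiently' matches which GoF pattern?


This matches the Flyweight pattern

Flyweight


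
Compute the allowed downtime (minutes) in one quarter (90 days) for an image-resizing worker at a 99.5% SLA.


Formula: allowed downtime = period * (100 - SLA) / 100
Period (quarter (90 days)) = 129600 minutes
Unavailability fraction = (100 - 99.5) / 100
Allowed downtime = 129600 * (100 - 99.5) / 100
Allowed downtime = 648.0 minutes

648.0 minutes


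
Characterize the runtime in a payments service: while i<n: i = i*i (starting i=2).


Reasoning: squaring drives double-exponential growth; iterations ~ log log n
Complexity: O(log log n)

O(log log n)


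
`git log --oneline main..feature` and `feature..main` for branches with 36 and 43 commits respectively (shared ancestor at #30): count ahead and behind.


Common ancestor: commit #30
feature commits after divergence: 36 - 30 = 6
main commits after divergence: 43 - 30 = 13
feature is 6 commits ahead of main
main is 13 commits ahead of feature

feature ahead: 6, main ahead: 13


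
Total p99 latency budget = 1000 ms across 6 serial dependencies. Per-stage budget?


Formula: per_stage = total_budget / stages
per_stage = 1000 / 6
per_stage = 166.67 ms

166.67 ms


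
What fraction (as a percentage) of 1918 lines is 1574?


Coverage = covered / total * 100
Coverage = 1574 / 1918 * 100
Coverage = 82.06%

82.06%


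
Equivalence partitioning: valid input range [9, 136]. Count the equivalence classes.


Valid range: [9, 136]
Class 1: x < 9 — invalid
Class 2: 9 ≤ x ≤ 136 — valid
Class 3: x > 136 — invalid
Total equivalence classes: 3

3 equivalence classes


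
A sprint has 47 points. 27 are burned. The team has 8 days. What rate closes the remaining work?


Formula: Required rate = Remaining points / Days left
Remaining = 47 - 27 = 20 points
Required rate = 20 / 8 = 2.5 points/day

2.5 points/day


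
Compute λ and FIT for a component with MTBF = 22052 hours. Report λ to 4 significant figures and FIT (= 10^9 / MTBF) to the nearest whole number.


Formula: λ = 1 / MTBF; FIT = λ × 1e9 = 1e9 / MTBF
λ = 1 / 22052 ≈ 4.535e-05 failures/hour
FIT = 1e9 / 22052 ≈ 45347 failures per 1e9 hours (nearest whole number)

λ = 4.535e-05 /h, FIT = 45347


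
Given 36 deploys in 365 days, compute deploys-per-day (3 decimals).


Formula: deployments per day = releases / days
= 36 / 365
= 0.099 deploys/day
(equivalently, 0.69 deploys/week)

0.099 deploys/day


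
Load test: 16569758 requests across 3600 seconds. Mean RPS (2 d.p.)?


Formula: throughput = requests / seconds
throughput = 16569758 / 3600
throughput = 4602.71 requests/second

4602.71 requests/second


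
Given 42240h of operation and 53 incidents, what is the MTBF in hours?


Formula: MTBF = Total operating time / Number of failures
MTBF = 42240 / 53
MTBF = 796.98 hours

796.98 hours


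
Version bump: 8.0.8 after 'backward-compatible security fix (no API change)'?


Current: 8.0.8
Change category: 'backward-compatible security fix (no API change)' → patch bump
SemVer rule: patch bump → increment PATCH (MAJOR and MINOR unchanged)
New: 8.0.9

8.0.9


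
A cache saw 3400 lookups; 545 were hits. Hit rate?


Formula: hit rate = hits / (hits + misses) * 100
hit rate = 545 / (545 + 2855) * 100
hit rate = 545 / 3400 * 100
hit rate = 16.03%

16.03%


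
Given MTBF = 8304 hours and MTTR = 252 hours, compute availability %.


Availability = MTBF / (MTBF + MTTR)
Availability = 8304 / (8304 + 252)
Availability = 8304 / 8556
Availability = 97.0547%

97.0547%


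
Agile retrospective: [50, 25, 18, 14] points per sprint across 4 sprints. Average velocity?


Formula: Avg velocity = Total points / Number of sprints
Points: [50, 25, 18, 14]
Sum = 50 + 25 + 18 + 14 = 107
Avg velocity = 107 / 4 = 26.75 points/sprint

26.75 points/sprint


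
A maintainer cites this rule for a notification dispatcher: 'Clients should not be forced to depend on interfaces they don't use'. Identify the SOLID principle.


This describes the Interface Segregation Principle (ISP)

Interface Segregation Principle (ISP)


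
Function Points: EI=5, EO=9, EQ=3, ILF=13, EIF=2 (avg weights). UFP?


UFP = EI*4 + EO*5 + EQ*4 + ILF*10 + EIF*7
UFP = 5*4 + 9*5 + 3*4 + 13*10 + 2*7
UFP = 20 + 45 + 12 + 130 + 14
UFP = 221

221


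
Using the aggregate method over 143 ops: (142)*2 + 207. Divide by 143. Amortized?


Formula: Amortized cost = Total cost / Operations
Total cost = (142 * 2) + (1 * 207)
Total cost = 284 + 207 = 491
Amortized = 491 / 143 = 3.4336

3.4336


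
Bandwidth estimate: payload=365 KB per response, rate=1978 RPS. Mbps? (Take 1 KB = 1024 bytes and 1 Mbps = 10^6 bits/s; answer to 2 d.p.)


Formula: Mbps = payload_bytes * RPS * 8 / 1e6
Payload per request = 365 KB = 365 * 1024 = 373760 bytes
Total bytes/sec = 373760 * 1978 = 739297280
Total bits/sec = 739297280 * 8 = 5914378240
Mbps = 5914378240 / 1e6 = 5914.38

5914.38 Mbps


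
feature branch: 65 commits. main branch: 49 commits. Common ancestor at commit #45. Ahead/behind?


Common ancestor: commit #45
feature commits after divergence: 65 - 45 = 20
main commits after divergence: 49 - 45 = 4
feature is 20 commits ahead of main
main is 4 commits ahead of feature

feature ahead: 20, main ahead: 4


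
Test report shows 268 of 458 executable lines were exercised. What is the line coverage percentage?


Coverage = covered / total * 100
Coverage = 268 / 458 * 100
Coverage = 58.52%

58.52%


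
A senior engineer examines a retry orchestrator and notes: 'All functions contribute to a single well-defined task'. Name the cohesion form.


Reasoning: Best: single purpose
Type: Functional cohesion

Functional cohesion


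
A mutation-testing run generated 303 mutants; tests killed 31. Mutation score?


Mutation score = killed / total * 100
Mutation score = 31 / 303 * 100
Mutation score = 10.23%

10.23%


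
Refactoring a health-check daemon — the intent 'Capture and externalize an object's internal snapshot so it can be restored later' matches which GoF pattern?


This matches the Memento pattern

Memento


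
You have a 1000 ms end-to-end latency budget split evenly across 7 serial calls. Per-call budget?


Formula: per_stage = total_budget / stages
per_stage = 1000 / 7
per_stage = 142.86 ms

142.86 ms


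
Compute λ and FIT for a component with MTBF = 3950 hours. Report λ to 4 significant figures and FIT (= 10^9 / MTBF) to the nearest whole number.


Formula: λ = 1 / MTBF; FIT = λ × 1e9 = 1e9 / MTBF
λ = 1 / 3950 ≈ 2.532e-04 failures/hour
FIT = 1e9 / 3950 ≈ 253165 failures per 1e9 hours (nearest whole number)

λ = 2.532e-04 /h, FIT = 253165


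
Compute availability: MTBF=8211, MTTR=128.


Availability = MTBF / (MTBF + MTTR)
Availability = 8211 / (8211 + 128)
Availability = 8211 / 8339
Availability = 98.465%

98.465%


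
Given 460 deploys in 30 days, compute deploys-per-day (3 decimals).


Formula: deployments per day = releases / days
= 460 / 30
= 15.333 deploys/day
(equivalently, 107.33 deploys/week)

15.333 deploys/day


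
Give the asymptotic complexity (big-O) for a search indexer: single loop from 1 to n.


Reasoning: one pass through n items
Complexity: O(n)

O(n)


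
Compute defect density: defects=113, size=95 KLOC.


Defect density = defects / KLOC
Defect density = 113 / 95
Defect density = 1.189 defects/KLOC

1.189 defects/KLOC


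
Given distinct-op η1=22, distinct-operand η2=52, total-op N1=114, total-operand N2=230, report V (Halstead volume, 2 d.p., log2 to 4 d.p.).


Formula: V = N * log2(η), where N = N1 + N2 and η = η1 + η2
η = 22 + 52 = 74
N = 114 + 230 = 344
log2(74) ≈ 6.2095
V = 344 * 6.2095 = 2136.07

2136.07


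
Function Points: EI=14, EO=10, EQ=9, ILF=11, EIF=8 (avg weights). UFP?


UFP = EI*4 + EO*5 + EQ*4 + ILF*10 + EIF*7
UFP = 14*4 + 10*5 + 9*4 + 11*10 + 8*7
UFP = 56 + 50 + 36 + 110 + 56
UFP = 308

308


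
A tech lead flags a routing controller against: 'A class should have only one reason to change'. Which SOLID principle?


This describes the Single Responsibility Principle (SRP)

Single Responsibility Principle (SRP)


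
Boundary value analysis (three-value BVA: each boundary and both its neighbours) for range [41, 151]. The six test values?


Range: [41, 151]
Boundaries: just below min, min, min+1, max-1, max, just above max
Values: [40, 41, 42, 150, 151, 152]

[40, 41, 42, 150, 151, 152]


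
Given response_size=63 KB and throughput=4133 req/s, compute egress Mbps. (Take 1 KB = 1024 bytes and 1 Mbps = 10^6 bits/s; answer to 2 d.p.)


Formula: Mbps = payload_bytes * RPS * 8 / 1e6
Payload per request = 63 KB = 63 * 1024 = 64512 bytes
Total bytes/sec = 64512 * 4133 = 266628096
Total bits/sec = 266628096 * 8 = 2133024768
Mbps = 2133024768 / 1e6 = 2133.02

2133.02 Mbps


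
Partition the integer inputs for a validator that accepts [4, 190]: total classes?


Valid range: [4, 190]
Class 1: x < 4 — invalid
Class 2: 4 ≤ x ≤ 190 — valid
Class 3: x > 190 — invalid
Total equivalence classes: 3

3 equivalence classes


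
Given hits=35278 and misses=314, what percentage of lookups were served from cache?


Formula: hit rate = hits / (hits + misses) * 100
hit rate = 35278 / (35278 + 314) * 100
hit rate = 35278 / 35592 * 100
hit rate = 99.12%

99.12%


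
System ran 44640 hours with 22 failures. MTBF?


Formula: MTBF = Total operating time / Number of failures
MTBF = 44640 / 22
MTBF = 2029.09 hours

2029.09 hours


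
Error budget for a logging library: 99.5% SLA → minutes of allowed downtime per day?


Formula: allowed downtime = period * (100 - SLA) / 100
Period (day) = 1440 minutes
Unavailability fraction = (100 - 99.5) / 100
Allowed downtime = 1440 * (100 - 99.5) / 100
Allowed downtime = 7.2 minutes

7.2 minutes


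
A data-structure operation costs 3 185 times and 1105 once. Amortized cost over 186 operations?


Formula: Amortized cost = Total cost / Operations
Total cost = (185 * 3) + (1 * 1105)
Total cost = 555 + 1105 = 1660
Amortized = 1660 / 186 = 8.9247

8.9247


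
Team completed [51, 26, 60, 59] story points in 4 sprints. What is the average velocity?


Formula: Avg velocity = Total points / Number of sprints
Points: [51, 26, 60, 59]
Sum = 51 + 26 + 60 + 59 = 196
Avg velocity = 196 / 4 = 49.0 points/sprint

49.0 points/sprint


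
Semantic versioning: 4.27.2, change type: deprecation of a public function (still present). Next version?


Current: 4.27.2
Change category: 'deprecation of a public function (still present)' → minor bump
SemVer rule: minor bump → increment MINOR, reset PATCH to 0 (MAJOR unchanged)
New: 4.28.0

4.28.0


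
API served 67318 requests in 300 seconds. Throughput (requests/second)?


Formula: throughput = requests / seconds
throughput = 67318 / 300
throughput = 224.39 requests/second

224.39 requests/second


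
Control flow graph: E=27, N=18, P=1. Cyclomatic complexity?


Formula: V(G) = E - N + 2P
V(G) = 27 - 18 + 2*1
V(G) = 9 + 2
V(G) = 11

11


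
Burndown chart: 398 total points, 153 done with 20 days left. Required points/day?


Formula: Required rate = Remaining points / Days left
Remaining = 398 - 153 = 245 points
Required rate = 245 / 20 = 12.25 points/day

12.25 points/day


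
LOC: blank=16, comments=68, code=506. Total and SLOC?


Total LOC = blank + comment + code
Total LOC = 16 + 68 + 506 = 590
SLOC (source only) = code = 506

Total LOC: 590, SLOC: 506
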